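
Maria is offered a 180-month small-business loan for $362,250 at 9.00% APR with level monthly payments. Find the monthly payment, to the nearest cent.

$3,674.18

At 9.00% the monthly rate is 0.0075000, so the payment is 362,250 × 0.0075000 / (1 − 1.0075000^−180) = $3,674.18.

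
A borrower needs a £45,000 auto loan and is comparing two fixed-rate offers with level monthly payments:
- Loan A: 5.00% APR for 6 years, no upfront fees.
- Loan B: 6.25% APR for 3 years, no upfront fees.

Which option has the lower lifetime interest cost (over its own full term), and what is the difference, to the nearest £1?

Loan A: monthly rate = 5%/12 = 0.0041667; payment = 45,000 × 0.0041667 / (1 − (1+0.0041667)^−72) = £724.72.
Total interest on Loan A = 72 × £724.72 − £45,000 = £7,179.84.
Loan B: monthly rate = 6.25%/12 = 0.0052083; payment = 45,000 × 0.0052083 / (1 − (1+0.0052083)^−36) = £1,374.09.
Total interest on Loan B = 36 × £1,374.09 − £45,000 = £4,467.24.
Loan B is lower by £2,712.60.

Loan B by £2,713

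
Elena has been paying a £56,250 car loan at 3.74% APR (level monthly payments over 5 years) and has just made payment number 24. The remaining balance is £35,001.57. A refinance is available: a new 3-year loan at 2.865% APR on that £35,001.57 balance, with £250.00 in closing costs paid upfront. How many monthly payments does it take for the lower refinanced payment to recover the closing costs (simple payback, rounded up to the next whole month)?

19 months

Current payment = 56,250 × 3.74%/12 / (1 − (1+0.0031167)^−60) = £1,029.34.
Refinanced payment = 35,001.57 × 0.0023875 / (1 − (1+0.0023875)^−36) = £1,015.81.
Monthly savings = £1,029.34 − £1,015.81 = £13.53.
Break-even = £250.00 / £13.53 = 18.48 → 19 months.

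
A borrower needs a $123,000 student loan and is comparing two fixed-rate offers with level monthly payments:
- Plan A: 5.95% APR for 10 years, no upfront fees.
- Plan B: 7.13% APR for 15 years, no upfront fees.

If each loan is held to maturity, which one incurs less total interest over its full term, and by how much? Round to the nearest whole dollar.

Plan A by $37,117

Plan A: at 5.95% the monthly rate is 0.0049583, so the payment is 123,000 × 0.0049583 / (1 − 1.0049583^−120) = $1,362.47.
Total interest on Plan A = 120 × $1,362.47 − $123,000 = $40,496.40.
Plan B: monthly rate = 7.13%/12 = 0.0059417; payment = 123,000 × 0.0059417 / (1 − (1+0.0059417)^−180) = $1,114.52.
Total interest on Plan B = 180 × $1,114.52 − $123,000 = $77,613.60.
Plan A is lower by $37,117.20.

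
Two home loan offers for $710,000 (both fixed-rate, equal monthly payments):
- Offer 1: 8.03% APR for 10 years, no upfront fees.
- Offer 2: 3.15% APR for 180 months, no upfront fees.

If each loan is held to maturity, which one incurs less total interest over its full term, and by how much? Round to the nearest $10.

Offer 2 by $143,250

Offer 1: at 8.03% the monthly rate is 0.0066917, so the payment is 710,000 × 0.0066917 / (1 − 1.0066917^−120) = $8,625.52.
Total interest on Offer 1 = 120 × $8,625.52 − $710,000 = $325,062.40.
Offer 2: monthly rate = 3.15%/12 = 0.0026250; payment = 710,000 × 0.0026250 / (1 − (1+0.0026250)^−180) = $4,954.51.
Total interest on Offer 2 = 180 × $4,954.51 − $710,000 = $181,811.80.
Offer 2 is lower by $143,250.60.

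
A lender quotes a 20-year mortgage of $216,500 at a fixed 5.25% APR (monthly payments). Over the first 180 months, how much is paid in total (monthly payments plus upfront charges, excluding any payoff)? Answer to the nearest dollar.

$262,597

At 5.25% the monthly rate is 0.0043750, so the payment is 216,500 × 0.0043750 / (1 − 1.0043750^−240) = $1,458.87.
Total outlay = 180 × $1,458.87 = $262,596.60.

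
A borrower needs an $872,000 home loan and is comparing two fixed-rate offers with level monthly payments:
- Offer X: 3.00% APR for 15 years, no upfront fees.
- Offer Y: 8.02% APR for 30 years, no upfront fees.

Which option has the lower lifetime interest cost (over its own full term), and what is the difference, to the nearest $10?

Offer X by $1,223,880

Offer X: at 3.00% the monthly rate is 0.0025000, so the payment is 872,000 × 0.0025000 / (1 − 1.0025000^−180) = $6,021.87.
Total interest on Offer X = 180 × $6,021.87 − $872,000 = $211,936.60.
Offer Y: monthly rate = 8.02%/12 = 0.0066833; payment = 872,000 × 0.0066833 / (1 − (1+0.0066833)^−360) = $6,410.59.
Total interest on Offer Y = 360 × $6,410.59 − $872,000 = $1,435,812.40.
Offer X is lower by $1,223,875.80.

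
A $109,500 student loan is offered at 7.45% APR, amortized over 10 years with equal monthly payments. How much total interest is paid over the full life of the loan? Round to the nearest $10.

At 7.45% the monthly rate is 0.0062083, so the payment is 109,500 × 0.0062083 / (1 − 1.0062083^−120) = $1,296.93.
Total paid = 120 × $1,296.93 = $155,631.60; interest = $155,631.60 − $109,500 = $46,131.60.

$46,130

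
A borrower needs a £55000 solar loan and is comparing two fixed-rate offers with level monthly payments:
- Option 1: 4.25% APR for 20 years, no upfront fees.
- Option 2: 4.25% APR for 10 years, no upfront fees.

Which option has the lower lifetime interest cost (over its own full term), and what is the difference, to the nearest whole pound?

Option 1: at 4.25% the monthly rate is 0.0035417, so the payment is 55,000 × 0.0035417 / (1 − 1.0035417^−240) = £340.58.
Total interest on Option 1 = 240 × £340.58 − £55,000 = £26,739.20.
Option 2: monthly rate = 4.25%/12 = 0.0035417; payment = 55,000 × 0.0035417 / (1 − (1+0.0035417)^−120) = £563.41.
Total interest on Option 2 = 120 × £563.41 − £55,000 = £12,609.20.
Option 2 is lower by £14,130.00.

Option 2 by £14,130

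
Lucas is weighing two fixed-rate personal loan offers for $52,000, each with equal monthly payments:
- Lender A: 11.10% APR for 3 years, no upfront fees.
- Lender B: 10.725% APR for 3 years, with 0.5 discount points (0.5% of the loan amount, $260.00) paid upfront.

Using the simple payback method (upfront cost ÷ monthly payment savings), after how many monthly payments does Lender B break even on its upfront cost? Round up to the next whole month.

29 months

Lender A: at 11.10% the monthly rate is 0.0092500, so the payment is 52,000 × 0.0092500 / (1 − 1.0092500^−36) = $1,704.88.
Lender B: monthly rate = 10.725%/12 = 0.0089375; payment = 52,000 × 0.0089375 / (1 − (1+0.0089375)^−36) = $1,695.65.
Monthly savings = $1,704.88 − $1,695.65 = $9.23.
Break-even = $260.00 / $9.23 = 28.17 → 29 months.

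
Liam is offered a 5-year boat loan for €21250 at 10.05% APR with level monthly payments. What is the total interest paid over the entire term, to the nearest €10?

€5,870

Monthly rate = 10.05%/12 = 0.0083750; payment = 21,250 × 0.0083750 / (1 − (1+0.0083750)^−60) = €452.02.
Total paid = 60 × €452.02 = €27,121.20; interest = €27,121.20 − €21,250 = €5,871.20.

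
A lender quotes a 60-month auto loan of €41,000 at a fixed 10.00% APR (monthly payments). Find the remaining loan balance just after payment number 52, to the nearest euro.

€6,715

With monthly rate i = 10%/12 = 0.0083333, the balance after k of n payments is P · [(1+i)^n − (1+i)^k] / [(1+i)^n − 1].
(1+0.0083333)^60 = 1.64530893 and (1+0.0083333)^52 = 1.53962325, so the balance is 41,000 × (1.64530893 − 1.53962325) / (1.64530893 − 1) = €6,714.79.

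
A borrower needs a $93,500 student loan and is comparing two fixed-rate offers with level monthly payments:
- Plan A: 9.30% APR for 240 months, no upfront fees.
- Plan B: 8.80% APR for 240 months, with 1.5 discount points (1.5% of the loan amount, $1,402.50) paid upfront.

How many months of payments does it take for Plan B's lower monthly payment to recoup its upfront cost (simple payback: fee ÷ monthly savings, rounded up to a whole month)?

47 months

Plan A: at 9.30% the monthly rate is 0.0077500, so the payment is 93,500 × 0.0077500 / (1 − 1.0077500^−240) = $859.37.
Plan B: at 8.80% the monthly rate is 0.0073333, so the payment is 93,500 × 0.0073333 / (1 − 1.0073333^−240) = $829.25.
Monthly savings = $859.37 − $829.25 = $30.12.
Break-even = $1,402.50 / $30.12 = 46.56 → 47 months.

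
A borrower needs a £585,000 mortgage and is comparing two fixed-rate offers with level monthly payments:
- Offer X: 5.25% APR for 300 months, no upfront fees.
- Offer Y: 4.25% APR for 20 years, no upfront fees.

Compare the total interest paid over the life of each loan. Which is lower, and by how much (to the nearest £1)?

Offer X: monthly rate = 5.25%/12 = 0.0043750; payment = 585,000 × 0.0043750 / (1 − (1+0.0043750)^−300) = £3,505.60.
Total interest on Offer X = 300 × £3,505.60 − £585,000 = £466,680.00.
Offer Y: monthly rate = 4.25%/12 = 0.0035417; payment = 585,000 × 0.0035417 / (1 − (1+0.0035417)^−240) = £3,622.52.
Total interest on Offer Y = 240 × £3,622.52 − £585,000 = £284,404.80.
Offer Y is lower by £182,275.20.

Offer Y by £182,275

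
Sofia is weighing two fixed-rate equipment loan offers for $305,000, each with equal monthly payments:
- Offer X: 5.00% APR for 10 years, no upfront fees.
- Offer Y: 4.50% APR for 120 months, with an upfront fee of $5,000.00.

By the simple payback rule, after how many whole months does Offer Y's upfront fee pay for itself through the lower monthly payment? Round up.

68 months

Offer X: monthly rate = 5%/12 = 0.0041667; payment = 305,000 × 0.0041667 / (1 − (1+0.0041667)^−120) = $3,235.00.
Offer Y: monthly rate = 4.5%/12 = 0.0037500; payment = 305,000 × 0.0037500 / (1 − (1+0.0037500)^−120) = $3,160.97.
Monthly savings = $3,235.00 − $3,160.97 = $74.03.
Break-even = $5,000.00 / $74.03 = 67.54 → 68 months.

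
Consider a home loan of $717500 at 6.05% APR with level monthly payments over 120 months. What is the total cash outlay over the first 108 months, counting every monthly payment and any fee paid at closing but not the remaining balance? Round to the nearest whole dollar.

At 6.05% the monthly rate is 0.0050417, so the payment is 717,500 × 0.0050417 / (1 − 1.0050417^−120) = $7,983.75.
Total outlay = 108 × $7,983.75 = $862,245.00.

$862,245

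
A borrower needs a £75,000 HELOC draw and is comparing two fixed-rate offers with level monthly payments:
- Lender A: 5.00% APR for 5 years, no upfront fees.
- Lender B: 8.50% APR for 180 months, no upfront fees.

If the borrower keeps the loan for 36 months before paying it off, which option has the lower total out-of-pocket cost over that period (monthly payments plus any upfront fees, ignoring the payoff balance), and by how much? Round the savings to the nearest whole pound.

Lender A: monthly rate = 5%/12 = 0.0041667; payment = 75,000 × 0.0041667 / (1 − (1+0.0041667)^−60) = £1,415.34.
Lender B: monthly rate = 8.5%/12 = 0.0070833; payment = 75,000 × 0.0070833 / (1 − (1+0.0070833)^−180) = £738.55.
Over 36 months: Lender A costs 36 × £1,415.34 = £50,952.24; Lender B costs 36 × £738.55 = £26,587.80.
Lender B is cheaper by £50,952.24 − £26,587.80 = £24,364.44.

Lender B by £24,364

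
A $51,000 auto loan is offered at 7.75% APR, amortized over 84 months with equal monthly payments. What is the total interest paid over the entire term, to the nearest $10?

At 7.75% the monthly rate is 0.0064583, so the payment is 51,000 × 0.0064583 / (1 − 1.0064583^−84) = $788.56.
Total paid = 84 × $788.56 = $66,239.04; interest = $66,239.04 − $51,000 = $15,239.04.

$15,240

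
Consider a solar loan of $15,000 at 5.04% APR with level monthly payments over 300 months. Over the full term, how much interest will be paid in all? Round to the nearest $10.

$11,410

Monthly rate = 5.04%/12 = 0.0042000; payment = 15,000 × 0.0042000 / (1 − (1+0.0042000)^−300) = $88.04.
Total paid = 300 × $88.04 = $26,412.00; interest = $26,412.00 − $15,000 = $11,412.00.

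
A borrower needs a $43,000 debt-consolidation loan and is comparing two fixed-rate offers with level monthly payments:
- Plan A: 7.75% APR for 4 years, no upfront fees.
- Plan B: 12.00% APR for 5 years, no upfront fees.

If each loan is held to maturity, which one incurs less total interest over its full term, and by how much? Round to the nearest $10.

Plan A by $7,240

Plan A: monthly rate = 7.75%/12 = 0.0064583; payment = 43,000 × 0.0064583 / (1 − (1+0.0064583)^−48) = $1,044.72.
Total interest on Plan A = 48 × $1,044.72 − $43,000 = $7,146.56.
Plan B: monthly rate = 12%/12 = 0.0100000; payment = 43,000 × 0.0100000 / (1 − (1+0.0100000)^−60) = $956.51.
Total interest on Plan B = 60 × $956.51 − $43,000 = $14,390.60.
Plan A is lower by $7,244.04.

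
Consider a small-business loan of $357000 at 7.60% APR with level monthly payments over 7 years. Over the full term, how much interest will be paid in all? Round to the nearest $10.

$104,450

At 7.60% the monthly rate is 0.0063333, so the payment is 357,000 × 0.0063333 / (1 − 1.0063333^−84) = $5,493.40.
Total paid = 84 × $5,493.40 = $461,445.60; interest = $461,445.60 − $357,000 = $104,445.60.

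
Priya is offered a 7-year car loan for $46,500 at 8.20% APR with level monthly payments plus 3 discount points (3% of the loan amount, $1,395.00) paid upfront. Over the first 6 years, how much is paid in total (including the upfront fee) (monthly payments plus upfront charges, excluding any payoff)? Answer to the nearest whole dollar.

Monthly rate = 8.2%/12 = 0.0068333; payment = 46,500 × 0.0068333 / (1 − (1+0.0068333)^−84) = $729.40.
Total outlay = 72 × $729.40 + $1,395.00 = $53,911.80.

$53,912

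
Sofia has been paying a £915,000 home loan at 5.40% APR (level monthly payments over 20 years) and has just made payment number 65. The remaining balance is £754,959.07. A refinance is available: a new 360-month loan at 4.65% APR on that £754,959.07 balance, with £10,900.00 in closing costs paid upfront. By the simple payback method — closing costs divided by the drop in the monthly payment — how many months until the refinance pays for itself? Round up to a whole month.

5 months

Current payment = 915,000 × 5.4%/12 / (1 − (1+0.0045000)^−240) = £6,242.60.
Refinanced payment = 754,959.07 × 0.0038750 / (1 − (1+0.0038750)^−360) = £3,892.85.
Monthly savings = £6,242.60 − £3,892.85 = £2,349.75.
Break-even = £10,900.00 / £2,349.75 = 4.64 → 5 months.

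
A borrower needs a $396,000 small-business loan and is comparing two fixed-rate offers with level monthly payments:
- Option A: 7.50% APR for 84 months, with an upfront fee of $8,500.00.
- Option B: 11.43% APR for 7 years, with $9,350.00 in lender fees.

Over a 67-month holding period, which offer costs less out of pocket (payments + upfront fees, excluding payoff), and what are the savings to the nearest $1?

Option A: monthly rate = 7.5%/12 = 0.0062500; payment = 396,000 × 0.0062500 / (1 − (1+0.0062500)^−84) = $6,073.96.
Option B: monthly rate = 11.43%/12 = 0.0095250; payment = 396,000 × 0.0095250 / (1 − (1+0.0095250)^−84) = $6,870.35.
Over 67 months: Option A costs 67 × $6,073.96 + $8,500.00 = $415,455.32; Option B costs 67 × $6,870.35 + $9,350.00 = $469,663.45.
Option A is cheaper by $469,663.45 − $415,455.32 = $54,208.13.

Option A by $54,208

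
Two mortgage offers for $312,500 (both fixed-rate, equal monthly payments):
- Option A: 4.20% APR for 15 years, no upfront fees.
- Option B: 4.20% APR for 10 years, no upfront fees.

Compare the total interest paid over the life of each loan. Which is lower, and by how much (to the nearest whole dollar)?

Option A: at 4.20% the monthly rate is 0.0035000, so the payment is 312,500 × 0.0035000 / (1 − 1.0035000^−180) = $2,342.97.
Total interest on Option A = 180 × $2,342.97 − $312,500 = $109,234.60.
Option B: at 4.20% the monthly rate is 0.0035000, so the payment is 312,500 × 0.0035000 / (1 − 1.0035000^−120) = $3,193.70.
Total interest on Option B = 120 × $3,193.70 − $312,500 = $70,744.00.
Option B is lower by $38,490.60.

Option B by $38,491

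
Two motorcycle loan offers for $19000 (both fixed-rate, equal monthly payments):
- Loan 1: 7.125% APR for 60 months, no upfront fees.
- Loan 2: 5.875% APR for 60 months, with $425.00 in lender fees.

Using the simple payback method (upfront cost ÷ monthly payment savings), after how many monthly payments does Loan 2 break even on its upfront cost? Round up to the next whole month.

Loan 1: at 7.125% the monthly rate is 0.0059375, so the payment is 19,000 × 0.0059375 / (1 − 1.0059375^−60) = $377.34.
Loan 2: at 5.875% the monthly rate is 0.0048958, so the payment is 19,000 × 0.0048958 / (1 − 1.0048958^−60) = $366.22.
Monthly savings = $377.34 − $366.22 = $11.12.
Break-even = $425.00 / $11.12 = 38.22 → 39 months.

39 months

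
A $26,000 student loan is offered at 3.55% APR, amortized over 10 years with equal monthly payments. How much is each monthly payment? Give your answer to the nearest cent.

Monthly rate = 3.55%/12 = 0.0029583; payment = 26,000 × 0.0029583 / (1 − (1+0.0029583)^−120) = $257.71.

$257.71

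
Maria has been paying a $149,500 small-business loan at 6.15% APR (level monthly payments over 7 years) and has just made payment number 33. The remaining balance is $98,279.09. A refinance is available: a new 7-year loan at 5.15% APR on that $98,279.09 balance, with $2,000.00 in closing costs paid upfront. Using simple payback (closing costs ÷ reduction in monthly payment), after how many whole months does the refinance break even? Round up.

3 months

Current payment = 149,500 × 6.15%/12 / (1 − (1+0.0051250)^−84) = $2,194.75.
Refinanced payment = 98,279.09 × 0.0042917 / (1 − (1+0.0042917)^−84) = $1,396.01.
Monthly savings = $2,194.75 − $1,396.01 = $798.74.
Break-even = $2,000.00 / $798.74 = 2.50 → 3 months.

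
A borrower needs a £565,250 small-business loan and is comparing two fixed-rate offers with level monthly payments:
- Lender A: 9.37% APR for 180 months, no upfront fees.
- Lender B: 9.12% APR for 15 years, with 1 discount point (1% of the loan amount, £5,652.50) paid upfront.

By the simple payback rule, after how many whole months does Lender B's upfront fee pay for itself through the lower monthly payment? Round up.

Lender A: monthly rate = 9.37%/12 = 0.0078083; payment = 565,250 × 0.0078083 / (1 − (1+0.0078083)^−180) = £5,858.22.
Lender B: at 9.12% the monthly rate is 0.0076000, so the payment is 565,250 × 0.0076000 / (1 − 1.0076000^−180) = £5,773.56.
Monthly savings = £5,858.22 − £5,773.56 = £84.66.
Break-even = £5,652.50 / £84.66 = 66.77 → 67 months.

67 months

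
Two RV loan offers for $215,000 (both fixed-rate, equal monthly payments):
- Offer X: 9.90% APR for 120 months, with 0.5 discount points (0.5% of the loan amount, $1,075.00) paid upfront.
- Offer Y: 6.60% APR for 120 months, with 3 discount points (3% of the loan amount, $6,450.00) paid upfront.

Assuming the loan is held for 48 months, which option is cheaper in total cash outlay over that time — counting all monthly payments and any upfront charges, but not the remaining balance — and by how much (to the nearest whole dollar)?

Offer X: at 9.90% the monthly rate is 0.0082500, so the payment is 215,000 × 0.0082500 / (1 − 1.0082500^−120) = $2,829.35.
Offer Y: monthly rate = 6.6%/12 = 0.0055000; payment = 215,000 × 0.0055000 / (1 − (1+0.0055000)^−120) = $2,452.24.
Over 48 months: Offer X costs 48 × $2,829.35 + $1,075.00 = $136,883.80; Offer Y costs 48 × $2,452.24 + $6,450.00 = $124,157.52.
Offer Y is cheaper by $136,883.80 − $124,157.52 = $12,726.28.

Offer Y by $12,726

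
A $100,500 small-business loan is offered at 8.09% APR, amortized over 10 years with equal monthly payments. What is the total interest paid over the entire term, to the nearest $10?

Monthly rate = 8.09%/12 = 0.0067417; payment = 100,500 × 0.0067417 / (1 − (1+0.0067417)^−120) = $1,224.13.
Total paid = 120 × $1,224.13 = $146,895.60; interest = $146,895.60 − $100,500 = $46,395.60.

$46,400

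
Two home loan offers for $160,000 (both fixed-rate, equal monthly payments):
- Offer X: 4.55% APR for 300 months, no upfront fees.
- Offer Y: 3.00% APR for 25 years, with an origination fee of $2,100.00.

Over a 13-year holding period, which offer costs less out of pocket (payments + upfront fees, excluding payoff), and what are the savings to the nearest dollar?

Offer Y by $18,982

Offer X: monthly rate = 4.55%/12 = 0.0037917; payment = 160,000 × 0.0037917 / (1 − (1+0.0037917)^−300) = $893.88.
Offer Y: monthly rate = 3%/12 = 0.0025000; payment = 160,000 × 0.0025000 / (1 − (1+0.0025000)^−300) = $758.74.
Over 156 months: Offer X costs 156 × $893.88 = $139,445.28; Offer Y costs 156 × $758.74 + $2,100.00 = $120,463.44.
Offer Y is cheaper by $139,445.28 − $120,463.44 = $18,981.84.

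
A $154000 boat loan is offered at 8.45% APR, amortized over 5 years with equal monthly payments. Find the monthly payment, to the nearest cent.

$3,155.84

Monthly rate = 8.45%/12 = 0.0070417; payment = 154,000 × 0.0070417 / (1 − (1+0.0070417)^−60) = $3,155.84.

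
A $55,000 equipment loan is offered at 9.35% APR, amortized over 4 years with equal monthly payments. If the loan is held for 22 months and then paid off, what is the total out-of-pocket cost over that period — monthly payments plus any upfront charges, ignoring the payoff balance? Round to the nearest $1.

$30,312

At 9.35% the monthly rate is 0.0077917, so the payment is 55,000 × 0.0077917 / (1 − 1.0077917^−48) = $1,377.84.
Total outlay = 22 × $1,377.84 = $30,312.48.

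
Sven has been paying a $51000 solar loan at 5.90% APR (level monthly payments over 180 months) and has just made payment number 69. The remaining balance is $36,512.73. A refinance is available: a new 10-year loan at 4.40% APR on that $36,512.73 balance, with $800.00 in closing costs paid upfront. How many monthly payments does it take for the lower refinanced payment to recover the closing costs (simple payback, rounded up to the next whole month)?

Current payment = 51,000 × 5.9%/12 / (1 − (1+0.0049167)^−180) = $427.62.
Refinanced payment = 36,512.73 × 0.0036667 / (1 − (1+0.0036667)^−120) = $376.65.
Monthly savings = $427.62 − $376.65 = $50.97.
Break-even = $800.00 / $50.97 = 15.70 → 16 months.

16 months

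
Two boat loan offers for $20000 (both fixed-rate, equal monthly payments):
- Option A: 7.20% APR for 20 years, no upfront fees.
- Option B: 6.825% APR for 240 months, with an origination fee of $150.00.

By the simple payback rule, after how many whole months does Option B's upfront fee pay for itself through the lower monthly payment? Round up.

34 months

Option A: monthly rate = 7.2%/12 = 0.0060000; payment = 20,000 × 0.0060000 / (1 − (1+0.0060000)^−240) = $157.47.
Option B: monthly rate = 6.825%/12 = 0.0056875; payment = 20,000 × 0.0056875 / (1 − (1+0.0056875)^−240) = $152.97.
Monthly savings = $157.47 − $152.97 = $4.50.
Break-even = $150.00 / $4.50 = 33.33 → 34 months.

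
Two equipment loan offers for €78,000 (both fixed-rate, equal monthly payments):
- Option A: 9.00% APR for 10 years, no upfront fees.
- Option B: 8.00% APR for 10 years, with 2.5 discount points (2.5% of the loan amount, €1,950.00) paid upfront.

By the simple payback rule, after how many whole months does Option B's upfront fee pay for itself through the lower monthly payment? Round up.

Option A: at 9.00% the monthly rate is 0.0075000, so the payment is 78,000 × 0.0075000 / (1 − 1.0075000^−120) = €988.07.
Option B: at 8.00% the monthly rate is 0.0066667, so the payment is 78,000 × 0.0066667 / (1 − 1.0066667^−120) = €946.36.
Monthly savings = €988.07 − €946.36 = €41.71.
Break-even = €1,950.00 / €41.71 = 46.75 → 47 months.

47 months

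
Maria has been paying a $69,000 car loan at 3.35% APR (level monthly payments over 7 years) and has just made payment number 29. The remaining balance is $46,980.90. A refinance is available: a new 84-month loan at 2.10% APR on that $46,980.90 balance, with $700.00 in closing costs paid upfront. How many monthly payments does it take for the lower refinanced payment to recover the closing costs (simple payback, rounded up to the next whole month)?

Current payment = 69,000 × 3.35%/12 / (1 − (1+0.0027917)^−84) = $922.64.
Refinanced payment = 46,980.90 × 0.0017500 / (1 − (1+0.0017500)^−84) = $601.90.
Monthly savings = $922.64 − $601.90 = $320.74.
Break-even = $700.00 / $320.74 = 2.18 → 3 months.

3 months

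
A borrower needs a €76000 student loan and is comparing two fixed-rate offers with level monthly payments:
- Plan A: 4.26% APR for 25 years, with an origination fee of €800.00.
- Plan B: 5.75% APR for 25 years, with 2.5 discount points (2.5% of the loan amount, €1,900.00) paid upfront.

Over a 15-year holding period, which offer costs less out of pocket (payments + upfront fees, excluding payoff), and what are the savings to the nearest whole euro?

Plan A by €12,975

Plan A: at 4.26% the monthly rate is 0.0035500, so the payment is 76,000 × 0.0035500 / (1 − 1.0035500^−300) = €412.15.
Plan B: at 5.75% the monthly rate is 0.0047917, so the payment is 76,000 × 0.0047917 / (1 − 1.0047917^−300) = €478.12.
Over 180 months: Plan A costs 180 × €412.15 + €800.00 = €74,987.00; Plan B costs 180 × €478.12 + €1,900.00 = €87,961.60.
Plan A is cheaper by €87,961.60 − €74,987.00 = €12,974.60.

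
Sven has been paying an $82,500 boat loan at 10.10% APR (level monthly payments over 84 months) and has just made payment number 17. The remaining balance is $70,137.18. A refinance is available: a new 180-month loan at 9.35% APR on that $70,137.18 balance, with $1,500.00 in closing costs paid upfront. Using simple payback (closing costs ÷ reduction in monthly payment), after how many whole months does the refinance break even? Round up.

3 months

Current payment = 82,500 × 10.1%/12 / (1 − (1+0.0084167)^−84) = $1,373.86.
Refinanced payment = 70,137.18 × 0.0077917 / (1 − (1+0.0077917)^−180) = $726.05.
Monthly savings = $1,373.86 − $726.05 = $647.81.
Break-even = $1,500.00 / $647.81 = 2.32 → 3 months.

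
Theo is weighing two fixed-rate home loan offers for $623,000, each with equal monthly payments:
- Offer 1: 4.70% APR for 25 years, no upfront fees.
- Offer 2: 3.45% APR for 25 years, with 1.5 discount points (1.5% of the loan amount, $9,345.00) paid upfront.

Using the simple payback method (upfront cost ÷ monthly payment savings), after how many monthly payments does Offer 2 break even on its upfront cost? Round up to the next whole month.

22 months

Offer 1: at 4.70% the monthly rate is 0.0039167, so the payment is 623,000 × 0.0039167 / (1 − 1.0039167^−300) = $3,533.94.
Offer 2: monthly rate = 3.45%/12 = 0.0028750; payment = 623,000 × 0.0028750 / (1 − (1+0.0028750)^−300) = $3,102.20.
Monthly savings = $3,533.94 − $3,102.20 = $431.74.
Break-even = $9,345.00 / $431.74 = 21.64 → 22 months.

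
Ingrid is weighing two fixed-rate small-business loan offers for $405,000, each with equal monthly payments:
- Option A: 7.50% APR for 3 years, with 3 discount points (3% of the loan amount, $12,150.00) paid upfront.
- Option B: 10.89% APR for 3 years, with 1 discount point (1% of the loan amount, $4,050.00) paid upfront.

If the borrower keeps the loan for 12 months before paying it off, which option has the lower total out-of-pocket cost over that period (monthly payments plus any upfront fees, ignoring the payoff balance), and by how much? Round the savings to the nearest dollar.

Option A: monthly rate = 7.5%/12 = 0.0062500; payment = 405,000 × 0.0062500 / (1 − (1+0.0062500)^−36) = $12,598.02.
Option B: monthly rate = 10.89%/12 = 0.0090750; payment = 405,000 × 0.0090750 / (1 − (1+0.0090750)^−36) = $13,238.09.
Over 12 months: Option A costs 12 × $12,598.02 + $12,150.00 = $163,326.24; Option B costs 12 × $13,238.09 + $4,050.00 = $162,907.08.
Option B is cheaper by $163,326.24 − $162,907.08 = $419.16.

Option B by $419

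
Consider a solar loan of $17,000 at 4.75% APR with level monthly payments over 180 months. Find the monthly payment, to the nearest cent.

At 4.75% the monthly rate is 0.0039583, so the payment is 17,000 × 0.0039583 / (1 − 1.0039583^−180) = $132.23.

$132.23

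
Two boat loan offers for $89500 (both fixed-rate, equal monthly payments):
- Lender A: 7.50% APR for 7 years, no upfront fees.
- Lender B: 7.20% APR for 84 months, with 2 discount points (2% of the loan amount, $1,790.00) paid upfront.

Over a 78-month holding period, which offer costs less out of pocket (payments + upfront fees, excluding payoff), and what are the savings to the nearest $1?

Lender A by $759

Lender A: monthly rate = 7.5%/12 = 0.0062500; payment = 89,500 × 0.0062500 / (1 − (1+0.0062500)^−84) = $1,372.78.
Lender B: monthly rate = 7.2%/12 = 0.0060000; payment = 89,500 × 0.0060000 / (1 − (1+0.0060000)^−84) = $1,359.56.
Over 78 months: Lender A costs 78 × $1,372.78 = $107,076.84; Lender B costs 78 × $1,359.56 + $1,790.00 = $107,835.68.
Lender A is cheaper by $107,835.68 − $107,076.84 = $758.84.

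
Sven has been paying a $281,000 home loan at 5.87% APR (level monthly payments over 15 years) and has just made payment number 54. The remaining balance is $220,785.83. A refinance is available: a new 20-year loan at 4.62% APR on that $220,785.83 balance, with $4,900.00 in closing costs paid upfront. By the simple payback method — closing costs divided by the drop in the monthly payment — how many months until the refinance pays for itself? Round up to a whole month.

Current payment = 281,000 × 5.87%/12 / (1 − (1+0.0048917)^−180) = $2,351.55.
Refinanced payment = 220,785.83 × 0.0038500 / (1 − (1+0.0038500)^−240) = $1,411.14.
Monthly savings = $2,351.55 − $1,411.14 = $940.41.
Break-even = $4,900.00 / $940.41 = 5.21 → 6 months.

6 months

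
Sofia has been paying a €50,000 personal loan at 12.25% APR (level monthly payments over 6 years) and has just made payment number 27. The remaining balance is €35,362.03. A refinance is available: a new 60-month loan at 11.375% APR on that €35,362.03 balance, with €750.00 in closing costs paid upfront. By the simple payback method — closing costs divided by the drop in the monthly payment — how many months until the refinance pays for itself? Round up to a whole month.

Current payment = 50,000 × 12.25%/12 / (1 − (1+0.0102083)^−72) = €984.02.
Refinanced payment = 35,362.03 × 0.0094792 / (1 − (1+0.0094792)^−60) = €775.49.
Monthly savings = €984.02 − €775.49 = €208.53.
Break-even = €750.00 / €208.53 = 3.60 → 4 months.

4 months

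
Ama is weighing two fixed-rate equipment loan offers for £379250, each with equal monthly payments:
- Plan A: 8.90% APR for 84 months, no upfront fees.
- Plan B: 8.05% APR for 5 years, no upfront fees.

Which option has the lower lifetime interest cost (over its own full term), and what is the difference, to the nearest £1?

Plan A: monthly rate = 8.9%/12 = 0.0074167; payment = 379,250 × 0.0074167 / (1 − (1+0.0074167)^−84) = £6,082.55.
Total interest on Plan A = 84 × £6,082.55 − £379,250 = £131,684.20.
Plan B: at 8.05% the monthly rate is 0.0067083, so the payment is 379,250 × 0.0067083 / (1 − 1.0067083^−60) = £7,698.90.
Total interest on Plan B = 60 × £7,698.90 − £379,250 = £82,684.00.
Plan B is lower by £49,000.20.

Plan B by £49,000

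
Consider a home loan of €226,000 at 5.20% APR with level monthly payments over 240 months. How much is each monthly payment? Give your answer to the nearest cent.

At 5.20% the monthly rate is 0.0043333, so the payment is 226,000 × 0.0043333 / (1 − 1.0043333^−240) = €1,516.58.

€1,516.58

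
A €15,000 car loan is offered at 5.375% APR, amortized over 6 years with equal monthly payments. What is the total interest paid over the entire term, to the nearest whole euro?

Monthly rate = 5.375%/12 = 0.0044792; payment = 15,000 × 0.0044792 / (1 − (1+0.0044792)^−72) = €244.19.
Total paid = 72 × €244.19 = €17,581.68; interest = €17,581.68 − €15,000 = €2,581.68.

€2,582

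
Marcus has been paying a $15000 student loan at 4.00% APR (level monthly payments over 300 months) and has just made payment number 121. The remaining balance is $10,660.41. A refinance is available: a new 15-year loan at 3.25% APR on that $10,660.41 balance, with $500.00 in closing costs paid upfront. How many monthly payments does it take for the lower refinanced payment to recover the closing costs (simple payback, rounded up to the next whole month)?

118 months

Current payment = 15,000 × 4%/12 / (1 − (1+0.0033333)^−300) = $79.18.
Refinanced payment = 10,660.41 × 0.0027083 / (1 − (1+0.0027083)^−180) = $74.91.
Monthly savings = $79.18 − $74.91 = $4.27.
Break-even = $500.00 / $4.27 = 117.10 → 118 months.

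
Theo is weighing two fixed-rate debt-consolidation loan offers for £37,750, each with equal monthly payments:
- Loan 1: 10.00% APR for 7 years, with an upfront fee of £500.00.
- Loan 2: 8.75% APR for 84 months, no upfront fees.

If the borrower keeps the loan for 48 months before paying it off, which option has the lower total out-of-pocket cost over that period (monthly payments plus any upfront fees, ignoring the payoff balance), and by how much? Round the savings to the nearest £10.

Loan 1: at 10.00% the monthly rate is 0.0083333, so the payment is 37,750 × 0.0083333 / (1 − 1.0083333^−84) = £626.69.
Loan 2: at 8.75% the monthly rate is 0.0072917, so the payment is 37,750 × 0.0072917 / (1 − 1.0072917^−84) = £602.58.
Over 48 months: Loan 1 costs 48 × £626.69 + £500.00 = £30,581.12; Loan 2 costs 48 × £602.58 = £28,923.84.
Loan 2 is cheaper by £30,581.12 − £28,923.84 = £1,657.28.

Loan 2 by £1,660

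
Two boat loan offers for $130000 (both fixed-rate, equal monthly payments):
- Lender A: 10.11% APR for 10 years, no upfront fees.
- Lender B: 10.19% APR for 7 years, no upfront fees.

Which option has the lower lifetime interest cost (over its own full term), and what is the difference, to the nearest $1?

Lender B by $24,748

Lender A: monthly rate = 10.11%/12 = 0.0084250; payment = 130,000 × 0.0084250 / (1 − (1+0.0084250)^−120) = $1,725.89.
Total interest on Lender A = 120 × $1,725.89 − $130,000 = $77,106.80.
Lender B: monthly rate = 10.19%/12 = 0.0084917; payment = 130,000 × 0.0084917 / (1 − (1+0.0084917)^−84) = $2,170.94.
Total interest on Lender B = 84 × $2,170.94 − $130,000 = $52,358.96.
Lender B is lower by $24,747.84.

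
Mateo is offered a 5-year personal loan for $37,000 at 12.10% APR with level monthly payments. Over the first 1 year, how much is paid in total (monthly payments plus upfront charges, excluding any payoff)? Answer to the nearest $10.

Monthly rate = 12.1%/12 = 0.0100833; payment = 37,000 × 0.0100833 / (1 − (1+0.0100833)^−60) = $824.92.
Total outlay = 12 × $824.92 = $9,899.04.

$9,900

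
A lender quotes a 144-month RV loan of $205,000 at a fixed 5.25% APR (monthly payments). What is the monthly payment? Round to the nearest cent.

$1,921.84

At 5.25% the monthly rate is 0.0043750, so the payment is 205,000 × 0.0043750 / (1 − 1.0043750^−144) = $1,921.84.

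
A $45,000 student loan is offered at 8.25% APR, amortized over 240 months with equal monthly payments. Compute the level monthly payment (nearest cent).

Monthly rate = 8.25%/12 = 0.0068750; payment = 45,000 × 0.0068750 / (1 − (1+0.0068750)^−240) = $383.43.

$383.43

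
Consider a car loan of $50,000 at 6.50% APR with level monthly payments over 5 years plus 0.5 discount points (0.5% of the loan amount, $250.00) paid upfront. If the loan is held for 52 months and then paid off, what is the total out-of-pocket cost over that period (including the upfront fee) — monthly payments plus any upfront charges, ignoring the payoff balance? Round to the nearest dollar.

At 6.50% the monthly rate is 0.0054167, so the payment is 50,000 × 0.0054167 / (1 − 1.0054167^−60) = $978.31.
Total outlay = 52 × $978.31 + $250.00 = $51,122.12.

$51,122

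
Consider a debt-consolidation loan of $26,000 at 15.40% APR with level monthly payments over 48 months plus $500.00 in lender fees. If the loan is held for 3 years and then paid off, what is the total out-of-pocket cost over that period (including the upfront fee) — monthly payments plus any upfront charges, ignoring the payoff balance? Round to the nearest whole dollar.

At 15.40% the monthly rate is 0.0128333, so the payment is 26,000 × 0.0128333 / (1 − 1.0128333^−48) = $728.88.
Total outlay = 36 × $728.88 + $500.00 = $26,739.68.

$26,740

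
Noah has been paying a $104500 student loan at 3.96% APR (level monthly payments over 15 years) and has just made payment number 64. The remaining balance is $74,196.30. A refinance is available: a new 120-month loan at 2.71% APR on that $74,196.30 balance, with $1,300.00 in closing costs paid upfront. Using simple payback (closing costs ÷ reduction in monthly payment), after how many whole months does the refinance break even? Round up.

21 months

Current payment = 104,500 × 3.96%/12 / (1 − (1+0.0033000)^−180) = $770.88.
Refinanced payment = 74,196.30 × 0.0022583 / (1 − (1+0.0022583)^−120) = $706.56.
Monthly savings = $770.88 − $706.56 = $64.32.
Break-even = $1,300.00 / $64.32 = 20.21 → 21 months.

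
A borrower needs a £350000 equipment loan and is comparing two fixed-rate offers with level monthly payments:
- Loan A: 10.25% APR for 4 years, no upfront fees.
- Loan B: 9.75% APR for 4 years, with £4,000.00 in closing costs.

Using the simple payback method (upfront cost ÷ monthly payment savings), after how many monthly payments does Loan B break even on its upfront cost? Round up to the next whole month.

48 months

Loan A: at 10.25% the monthly rate is 0.0085417, so the payment is 350,000 × 0.0085417 / (1 − 1.0085417^−48) = £8,918.98.
Loan B: monthly rate = 9.75%/12 = 0.0081250; payment = 350,000 × 0.0081250 / (1 − (1+0.0081250)^−48) = £8,834.94.
Monthly savings = £8,918.98 − £8,834.94 = £84.04.
Break-even = £4,000.00 / £84.04 = 47.60 → 48 months.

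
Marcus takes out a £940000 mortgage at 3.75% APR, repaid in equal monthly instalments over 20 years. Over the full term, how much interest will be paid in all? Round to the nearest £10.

£397,560

At 3.75% the monthly rate is 0.0031250, so the payment is 940,000 × 0.0031250 / (1 − 1.0031250^−240) = £5,573.15.
Total paid = 240 × £5,573.15 = £1,337,556.00; interest = £1,337,556.00 − £940,000 = £397,556.00.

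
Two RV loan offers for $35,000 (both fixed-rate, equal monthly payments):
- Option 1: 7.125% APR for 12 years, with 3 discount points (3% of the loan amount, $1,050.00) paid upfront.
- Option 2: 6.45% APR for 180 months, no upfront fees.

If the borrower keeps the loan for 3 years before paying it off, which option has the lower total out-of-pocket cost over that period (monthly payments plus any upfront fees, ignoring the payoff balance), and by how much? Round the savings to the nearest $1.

Option 1: monthly rate = 7.125%/12 = 0.0059375; payment = 35,000 × 0.0059375 / (1 − (1+0.0059375)^−144) = $362.27.
Option 2: at 6.45% the monthly rate is 0.0053750, so the payment is 35,000 × 0.0053750 / (1 − 1.0053750^−180) = $303.93.
Over 36 months: Option 1 costs 36 × $362.27 + $1,050.00 = $14,091.72; Option 2 costs 36 × $303.93 = $10,941.48.
Option 2 is cheaper by $14,091.72 − $10,941.48 = $3,150.24.

Option 2 by $3,150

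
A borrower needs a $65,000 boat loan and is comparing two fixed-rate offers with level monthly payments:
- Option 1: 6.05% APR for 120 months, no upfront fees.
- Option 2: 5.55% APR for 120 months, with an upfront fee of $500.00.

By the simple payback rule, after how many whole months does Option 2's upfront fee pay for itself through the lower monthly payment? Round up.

31 months

Option 1: monthly rate = 6.05%/12 = 0.0050417; payment = 65,000 × 0.0050417 / (1 − (1+0.0050417)^−120) = $723.27.
Option 2: at 5.55% the monthly rate is 0.0046250, so the payment is 65,000 × 0.0046250 / (1 − 1.0046250^−120) = $707.03.
Monthly savings = $723.27 − $707.03 = $16.24.
Break-even = $500.00 / $16.24 = 30.79 → 31 months.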